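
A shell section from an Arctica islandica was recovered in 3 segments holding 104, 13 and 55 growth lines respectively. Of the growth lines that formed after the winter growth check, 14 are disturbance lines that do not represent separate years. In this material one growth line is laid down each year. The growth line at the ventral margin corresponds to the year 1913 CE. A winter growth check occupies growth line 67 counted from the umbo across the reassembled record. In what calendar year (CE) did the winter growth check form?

1822 CE

Total growth lines = 104 + 13 + 55 = 172.
172 − 67 = 105 growth lines lie beyond the winter growth check toward the ventral margin.
Excluding 14 false growth lines: 105 − 14 = 91.
1913 − 91 = 1822 CE.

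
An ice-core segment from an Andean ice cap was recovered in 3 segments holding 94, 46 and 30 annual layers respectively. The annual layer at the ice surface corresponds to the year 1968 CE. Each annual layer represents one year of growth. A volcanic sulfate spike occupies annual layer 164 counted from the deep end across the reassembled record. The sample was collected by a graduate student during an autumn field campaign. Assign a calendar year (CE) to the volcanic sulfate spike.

Total annual layers = 94 + 46 + 30 = 170.
The volcanic sulfate spike sits at annual layer 164 from the deep end, so 170 − 164 = 6 annual layers formed after it.
The annual layer at the ice surface is 1968 CE, so the volcanic sulfate spike dates to 1968 − 6 = 1962 CE.

1962 CE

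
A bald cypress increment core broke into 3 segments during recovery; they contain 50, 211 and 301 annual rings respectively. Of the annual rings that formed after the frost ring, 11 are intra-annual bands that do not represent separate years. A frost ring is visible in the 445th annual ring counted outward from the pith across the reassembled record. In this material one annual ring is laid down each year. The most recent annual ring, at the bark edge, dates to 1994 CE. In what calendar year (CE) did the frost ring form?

1888 CE

Total annual rings = 50 + 211 + 301 = 562.
The frost ring sits at annual ring 445 from the pith, so 562 − 445 = 117 annual rings formed after it.
Removing the 11 false annual rings leaves 117 − 11 = 106 true annual rings beyond the frost ring.
1994 − 106 = 1888 CE.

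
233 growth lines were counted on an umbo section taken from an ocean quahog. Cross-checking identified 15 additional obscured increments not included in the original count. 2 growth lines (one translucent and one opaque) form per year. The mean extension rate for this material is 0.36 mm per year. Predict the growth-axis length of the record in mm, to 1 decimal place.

44.6 mm

After corrections the count is 233 + 15 = 248 growth lines.
248 growth lines at 2 per year is 248 / 2 = 124 years.
Predicted length = 0.36 mm/year × 124 years = 44.6 mm.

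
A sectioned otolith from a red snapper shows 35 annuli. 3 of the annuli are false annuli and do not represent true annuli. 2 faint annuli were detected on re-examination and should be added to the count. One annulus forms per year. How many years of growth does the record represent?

34 years

True annulus count = 35 − 3 + 2 = 34.
One annulus per year makes the duration 34 years.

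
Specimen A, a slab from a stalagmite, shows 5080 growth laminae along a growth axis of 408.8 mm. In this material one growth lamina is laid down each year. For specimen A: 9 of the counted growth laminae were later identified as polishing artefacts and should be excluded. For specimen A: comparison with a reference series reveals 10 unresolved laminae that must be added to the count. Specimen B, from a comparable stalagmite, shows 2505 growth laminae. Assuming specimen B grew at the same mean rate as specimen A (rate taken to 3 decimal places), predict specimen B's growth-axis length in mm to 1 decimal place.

200.4 mm

Specimen A: adjusted count: 5080 − 9 + 10 = 5081 growth laminae.
A: 408.8 mm over 5081 years gives 408.8 / 5081 ≈ 0.080 mm/year.
For B, 0.080 mm/year × 2505 years = 200.4 mm.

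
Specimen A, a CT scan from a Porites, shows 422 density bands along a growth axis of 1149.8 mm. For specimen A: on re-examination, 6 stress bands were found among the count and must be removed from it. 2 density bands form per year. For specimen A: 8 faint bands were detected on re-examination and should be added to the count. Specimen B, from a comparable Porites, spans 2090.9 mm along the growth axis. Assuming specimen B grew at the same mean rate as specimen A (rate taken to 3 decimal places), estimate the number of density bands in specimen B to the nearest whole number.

771 density bands

Specimen A: after corrections the count is 422 − 6 + 8 = 424 density bands.
Specimen A: with 2 density bands per year, 424 / 2 = 212 years.
A: Mean rate = 1149.8 mm / 212 years ≈ 5.424 mm/year.
For B, 2090.9 / 5.424 = 385.49 years; at 2 density bands per year that is 385.49 × 2 ≈ 771 density bands.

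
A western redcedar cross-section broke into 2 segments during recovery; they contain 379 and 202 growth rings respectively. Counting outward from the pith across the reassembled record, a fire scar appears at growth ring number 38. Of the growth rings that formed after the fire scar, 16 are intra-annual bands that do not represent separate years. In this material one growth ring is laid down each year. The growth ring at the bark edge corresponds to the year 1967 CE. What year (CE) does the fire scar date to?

1440 CE

Total growth rings = 379 + 202 = 581.
581 − 38 = 543 growth rings lie beyond the fire scar toward the bark edge.
Excluding 16 false growth rings: 543 − 16 = 527.
Counting back 527 years from 1967 CE places the fire scar in 1967 − 527 = 1440 CE.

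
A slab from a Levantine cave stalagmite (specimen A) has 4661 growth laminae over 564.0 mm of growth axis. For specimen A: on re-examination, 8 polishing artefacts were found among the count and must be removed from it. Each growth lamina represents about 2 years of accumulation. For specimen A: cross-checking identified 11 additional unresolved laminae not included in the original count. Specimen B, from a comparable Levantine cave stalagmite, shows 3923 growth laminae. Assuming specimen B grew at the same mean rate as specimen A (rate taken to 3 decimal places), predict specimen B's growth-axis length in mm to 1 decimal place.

470.8 mm

Specimen A: true growth lamina count = 4661 − 8 + 11 = 4664.
Specimen A: multiplying by 2 years per growth lamina: 4664 × 2 = 9328 years.
A: Extension rate ≈ 564.0 / 9328 = 0.060 mm/yr.
Specimen B: 3923 growth laminae at 2 years each span 3923 × 2 = 7846 years. Length of B = 0.060 × 7846 = 470.8 mm.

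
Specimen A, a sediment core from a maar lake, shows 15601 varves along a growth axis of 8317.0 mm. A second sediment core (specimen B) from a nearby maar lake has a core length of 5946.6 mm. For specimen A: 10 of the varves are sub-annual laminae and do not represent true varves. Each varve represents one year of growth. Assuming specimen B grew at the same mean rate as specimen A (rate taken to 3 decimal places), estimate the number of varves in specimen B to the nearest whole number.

11157 varves

Specimen A: adjusted count: 15601 − 10 = 15591 varves.
A: Mean rate = 8317.0 mm / 15591 years ≈ 0.533 mm per year.
Specimen B: 5946.6 mm / 0.533 mm per year = 11156.85 years ≈ 11157 varves.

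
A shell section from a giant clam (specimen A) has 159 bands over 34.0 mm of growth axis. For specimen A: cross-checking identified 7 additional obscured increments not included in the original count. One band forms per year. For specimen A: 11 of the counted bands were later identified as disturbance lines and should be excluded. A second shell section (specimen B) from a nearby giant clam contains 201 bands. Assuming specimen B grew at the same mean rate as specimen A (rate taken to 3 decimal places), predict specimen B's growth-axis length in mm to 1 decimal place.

44.0 mm

Specimen A: correcting the raw count gives 159 − 11 + 7 = 155 true bands.
A: Mean rate = 34.0 mm / 155 years ≈ 0.219 mm/year.
B's length ≈ 0.219 × 201 = 44.0 mm.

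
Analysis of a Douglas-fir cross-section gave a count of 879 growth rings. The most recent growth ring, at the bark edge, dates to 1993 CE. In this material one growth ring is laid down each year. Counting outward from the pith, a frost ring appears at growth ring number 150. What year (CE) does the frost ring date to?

1264 CE

Between growth ring 150 and the bark edge there are 879 − 150 = 729 growth rings.
Counting back 729 years from 1993 CE places the frost ring in 1993 − 729 = 1264 CE.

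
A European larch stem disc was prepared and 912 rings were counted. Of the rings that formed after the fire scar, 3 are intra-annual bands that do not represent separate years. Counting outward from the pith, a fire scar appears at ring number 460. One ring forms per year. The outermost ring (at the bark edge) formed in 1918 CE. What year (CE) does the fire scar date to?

Between ring 460 and the bark edge there are 912 − 460 = 452 rings.
Removing the 3 false rings leaves 452 − 3 = 449 true rings beyond the fire scar.
1918 − 449 = 1469 CE.

1469 CE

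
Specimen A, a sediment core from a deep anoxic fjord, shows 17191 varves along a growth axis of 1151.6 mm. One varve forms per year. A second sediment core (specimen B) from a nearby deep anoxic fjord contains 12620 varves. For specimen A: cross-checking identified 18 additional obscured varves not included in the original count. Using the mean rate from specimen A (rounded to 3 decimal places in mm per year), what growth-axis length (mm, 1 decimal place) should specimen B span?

Specimen A: true varve count = 17191 + 18 = 17209.
A: Mean rate = 1151.6 mm / 17209 years ≈ 0.067 mm/year.
Length of B = 0.067 × 12620 = 845.5 mm.

845.5 mm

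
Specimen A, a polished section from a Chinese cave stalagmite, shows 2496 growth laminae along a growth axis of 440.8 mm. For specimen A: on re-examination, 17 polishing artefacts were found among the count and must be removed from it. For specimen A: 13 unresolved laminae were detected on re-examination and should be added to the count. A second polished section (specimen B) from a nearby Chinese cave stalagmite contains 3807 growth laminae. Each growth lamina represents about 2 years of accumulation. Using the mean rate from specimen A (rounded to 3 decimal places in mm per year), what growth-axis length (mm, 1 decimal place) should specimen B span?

Specimen A: true growth lamina count = 2496 − 17 + 13 = 2492.
Specimen A: at 2 years per growth lamina, 2492 × 2 = 4984 years.
A: Mean rate = 440.8 mm / 4984 years ≈ 0.088 mm/yr.
Specimen B: at 2 years per growth lamina, 3807 × 2 = 7614 years. Length of B = 0.088 × 7614 = 670.0 mm.

670.0 mm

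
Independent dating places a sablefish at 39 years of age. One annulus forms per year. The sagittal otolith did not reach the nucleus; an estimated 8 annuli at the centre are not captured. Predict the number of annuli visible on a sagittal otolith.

Expected annuli over 39 years: 39.
Less the 8 uncaptured annuli: 39 − 8 = 31.

31 annuli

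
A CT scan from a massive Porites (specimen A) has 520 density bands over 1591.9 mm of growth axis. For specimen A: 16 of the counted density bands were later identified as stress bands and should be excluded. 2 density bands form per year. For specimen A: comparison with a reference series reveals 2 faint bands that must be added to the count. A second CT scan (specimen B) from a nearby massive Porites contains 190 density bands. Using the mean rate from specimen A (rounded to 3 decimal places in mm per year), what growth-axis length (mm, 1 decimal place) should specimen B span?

Specimen A: correcting the raw count gives 520 − 16 + 2 = 506 true density bands.
Specimen A: with 2 density bands per year, 506 / 2 = 253 years.
A: Extension rate ≈ 1591.9 / 253 = 6.292 mm/year.
Specimen B: with 2 density bands per year, 190 / 2 = 95 years. Length of B = 6.292 × 95 = 597.7 mm.

597.7 mm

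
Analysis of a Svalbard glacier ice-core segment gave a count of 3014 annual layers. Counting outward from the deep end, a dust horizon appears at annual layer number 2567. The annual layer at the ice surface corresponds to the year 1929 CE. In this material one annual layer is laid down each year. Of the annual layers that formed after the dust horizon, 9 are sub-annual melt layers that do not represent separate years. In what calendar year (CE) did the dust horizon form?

Between annual layer 2567 and the ice surface there are 3014 − 2567 = 447 annual layers.
Excluding 9 false annual layers: 447 − 9 = 438.
Counting back 438 years from 1929 CE places the dust horizon in 1929 − 438 = 1491 CE.

1491 CE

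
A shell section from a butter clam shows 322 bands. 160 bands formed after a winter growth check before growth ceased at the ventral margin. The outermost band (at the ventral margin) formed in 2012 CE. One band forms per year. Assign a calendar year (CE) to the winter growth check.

1852 CE

160 bands formed after the winter growth check.
Counting back 160 years from 2012 CE places the winter growth check in 2012 − 160 = 1852 CE.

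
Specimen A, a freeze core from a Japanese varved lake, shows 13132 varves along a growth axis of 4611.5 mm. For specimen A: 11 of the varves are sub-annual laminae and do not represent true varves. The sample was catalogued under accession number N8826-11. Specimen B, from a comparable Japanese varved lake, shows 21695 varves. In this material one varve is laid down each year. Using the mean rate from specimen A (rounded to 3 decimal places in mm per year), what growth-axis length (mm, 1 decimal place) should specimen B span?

Specimen A: after corrections the count is 13132 − 11 = 13121 varves.
A: Mean rate = 4611.5 mm / 13121 years ≈ 0.351 mm/year.
Length of B = 0.351 × 21695 = 7614.9 mm.

7614.9 mm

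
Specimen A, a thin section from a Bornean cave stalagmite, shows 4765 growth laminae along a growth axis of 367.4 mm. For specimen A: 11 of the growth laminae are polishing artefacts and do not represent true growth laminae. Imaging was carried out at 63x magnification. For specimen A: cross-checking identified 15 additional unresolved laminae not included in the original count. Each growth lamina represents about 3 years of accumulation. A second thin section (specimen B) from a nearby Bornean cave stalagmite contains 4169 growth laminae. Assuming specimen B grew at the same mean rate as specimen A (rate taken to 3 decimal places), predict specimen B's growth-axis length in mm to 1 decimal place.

325.2 mm

Specimen A: adjusted count: 4765 − 11 + 15 = 4769 growth laminae.
Specimen A: at 3 years per growth lamina, 4769 × 3 = 14307 years.
A: Mean rate = 367.4 mm / 14307 years ≈ 0.026 mm per year.
Specimen B: multiplying by 3 years per growth lamina: 4169 × 3 = 12507 years. Length of B = 0.026 × 12507 = 325.2 mm.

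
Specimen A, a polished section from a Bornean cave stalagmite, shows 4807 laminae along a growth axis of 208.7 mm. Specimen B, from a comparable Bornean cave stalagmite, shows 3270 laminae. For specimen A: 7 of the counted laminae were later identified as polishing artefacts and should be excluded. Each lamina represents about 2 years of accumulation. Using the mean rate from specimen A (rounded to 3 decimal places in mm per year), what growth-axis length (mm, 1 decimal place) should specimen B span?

143.9 mm

Specimen A: true lamina count = 4807 − 7 = 4800.
Specimen A: at 2 years per lamina, 4800 × 2 = 9600 years.
A: 208.7 mm over 9600 years gives 208.7 / 9600 ≈ 0.022 mm per year.
Specimen B: multiplying by 2 years per lamina: 3270 × 2 = 6540 years. B's length ≈ 0.022 × 6540 = 143.9 mm.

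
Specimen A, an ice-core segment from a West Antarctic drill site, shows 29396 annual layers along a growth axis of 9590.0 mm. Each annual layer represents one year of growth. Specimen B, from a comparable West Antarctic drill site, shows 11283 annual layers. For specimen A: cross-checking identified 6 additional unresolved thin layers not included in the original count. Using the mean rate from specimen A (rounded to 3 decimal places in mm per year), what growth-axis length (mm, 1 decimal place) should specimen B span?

3678.3 mm

Specimen A: after corrections the count is 29396 + 6 = 29402 annual layers.
A: 9590.0 mm over 29402 years gives 9590.0 / 29402 ≈ 0.326 mm per year.
For B, 0.326 mm/year × 11283 years = 3678.3 mm.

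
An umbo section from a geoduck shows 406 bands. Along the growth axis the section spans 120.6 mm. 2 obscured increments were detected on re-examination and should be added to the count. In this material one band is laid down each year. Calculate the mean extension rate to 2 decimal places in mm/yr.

After corrections the count is 406 + 2 = 408 bands.
Mean rate = 120.6 mm / 408 years ≈ 0.30 mm/yr.

0.30 mm/yr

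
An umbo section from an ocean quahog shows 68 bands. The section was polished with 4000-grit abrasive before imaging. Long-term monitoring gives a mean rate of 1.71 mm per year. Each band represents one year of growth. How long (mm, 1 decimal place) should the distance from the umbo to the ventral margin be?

68 years of growth are recorded.
68 years at 1.71 mm/year gives 1.71 × 68 = 116.3 mm.

116.3 mm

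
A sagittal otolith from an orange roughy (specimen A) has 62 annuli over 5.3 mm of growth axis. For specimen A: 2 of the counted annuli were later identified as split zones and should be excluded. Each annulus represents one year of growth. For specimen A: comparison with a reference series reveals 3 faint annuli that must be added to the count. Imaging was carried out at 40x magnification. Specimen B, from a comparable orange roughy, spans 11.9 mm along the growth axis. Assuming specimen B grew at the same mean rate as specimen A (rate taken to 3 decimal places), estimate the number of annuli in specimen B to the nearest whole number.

Specimen A: after corrections the count is 62 − 2 + 3 = 63 annuli.
A: Extension rate ≈ 5.3 / 63 = 0.084 mm per year.
Specimen B: 11.9 mm / 0.084 mm per year = 141.67 years ≈ 142 annuli.

142 annuli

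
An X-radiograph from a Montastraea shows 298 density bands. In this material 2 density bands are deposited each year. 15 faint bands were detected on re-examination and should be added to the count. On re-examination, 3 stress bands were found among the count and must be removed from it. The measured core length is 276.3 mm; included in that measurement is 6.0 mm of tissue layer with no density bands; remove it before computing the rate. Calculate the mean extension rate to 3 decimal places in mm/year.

True density band count = 298 − 3 + 15 = 310.
310 density bands at 2 per year is 310 / 2 = 155 years.
Removing the 6.0 mm offcut leaves 276.3 − 6.0 = 270.3 mm.
270.3 mm over 155 years gives 270.3 / 155 ≈ 1.744 mm/year.

1.744 mm/year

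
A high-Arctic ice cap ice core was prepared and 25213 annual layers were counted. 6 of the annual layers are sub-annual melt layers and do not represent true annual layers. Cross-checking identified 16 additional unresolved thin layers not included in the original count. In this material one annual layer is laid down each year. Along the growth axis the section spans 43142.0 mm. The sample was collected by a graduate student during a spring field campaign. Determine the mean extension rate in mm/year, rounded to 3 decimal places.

After corrections the count is 25213 − 6 + 16 = 25223 annual layers.
Mean rate = 43142.0 mm / 25223 years ≈ 1.710 mm/year.

1.710 mm/year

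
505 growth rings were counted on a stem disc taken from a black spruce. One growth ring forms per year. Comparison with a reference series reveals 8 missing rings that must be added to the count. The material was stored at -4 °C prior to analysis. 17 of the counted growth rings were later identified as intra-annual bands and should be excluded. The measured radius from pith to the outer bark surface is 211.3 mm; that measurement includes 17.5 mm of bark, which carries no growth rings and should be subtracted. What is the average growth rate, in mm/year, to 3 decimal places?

0.391 mm/year

Correcting the raw count gives 505 − 17 + 8 = 496 true growth rings.
The growth record spans 211.3 − 17.5 = 193.8 mm.
Mean rate = 193.8 mm / 496 years ≈ 0.391 mm/year.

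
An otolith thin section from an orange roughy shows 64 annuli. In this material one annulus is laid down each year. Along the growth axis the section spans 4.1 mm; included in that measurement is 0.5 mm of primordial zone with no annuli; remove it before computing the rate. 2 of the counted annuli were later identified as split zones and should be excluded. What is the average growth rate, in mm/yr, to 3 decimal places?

0.058 mm/yr

Adjusted count: 64 − 2 = 62 annuli.
Net length = 4.1 − 0.5 = 3.6 mm.
Mean rate = 3.6 mm / 62 years ≈ 0.058 mm/yr.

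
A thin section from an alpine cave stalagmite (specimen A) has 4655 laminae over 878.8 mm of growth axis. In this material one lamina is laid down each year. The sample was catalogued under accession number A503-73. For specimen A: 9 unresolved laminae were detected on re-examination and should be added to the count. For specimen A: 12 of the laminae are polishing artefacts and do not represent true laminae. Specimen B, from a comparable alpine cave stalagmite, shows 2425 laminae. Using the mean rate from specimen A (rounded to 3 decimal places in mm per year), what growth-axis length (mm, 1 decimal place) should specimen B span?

Specimen A: after corrections the count is 4655 − 12 + 9 = 4652 laminae.
A: 878.8 mm over 4652 years gives 878.8 / 4652 ≈ 0.189 mm per year.
For B, 0.189 mm/year × 2425 years = 458.3 mm.

458.3 mm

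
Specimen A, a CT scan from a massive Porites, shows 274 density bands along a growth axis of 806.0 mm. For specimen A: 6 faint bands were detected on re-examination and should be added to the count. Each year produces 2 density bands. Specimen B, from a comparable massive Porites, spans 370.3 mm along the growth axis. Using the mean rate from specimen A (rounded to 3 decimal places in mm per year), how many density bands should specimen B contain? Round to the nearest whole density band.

Specimen A: adjusted count: 274 + 6 = 280 density bands.
Specimen A: 280 density bands at 2 per year is 280 / 2 = 140 years.
A: Mean rate = 806.0 mm / 140 years ≈ 5.757 mm/year.
For B, 370.3 / 5.757 = 64.32 years; at 2 density bands per year that is 64.32 × 2 ≈ 129 density bands.

129 density bands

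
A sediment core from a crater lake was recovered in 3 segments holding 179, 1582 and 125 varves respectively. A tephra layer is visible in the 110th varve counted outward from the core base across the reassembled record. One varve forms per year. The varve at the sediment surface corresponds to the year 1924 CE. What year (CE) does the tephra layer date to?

148 CE

Total varves = 179 + 1582 + 125 = 1886.
Between varve 110 and the sediment surface there are 1886 − 110 = 1776 varves.
The varve at the sediment surface is 1924 CE, so the tephra layer dates to 1924 − 1776 = 148 CE.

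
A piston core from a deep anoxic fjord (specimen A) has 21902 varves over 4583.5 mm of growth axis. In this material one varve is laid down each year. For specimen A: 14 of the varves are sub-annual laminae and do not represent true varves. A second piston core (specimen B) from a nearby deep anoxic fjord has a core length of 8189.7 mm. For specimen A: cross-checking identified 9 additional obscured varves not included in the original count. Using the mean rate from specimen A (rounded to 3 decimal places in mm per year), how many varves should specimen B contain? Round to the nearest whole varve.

Specimen A: correcting the raw count gives 21902 − 14 + 9 = 21897 true varves.
A: Extension rate ≈ 4583.5 / 21897 = 0.209 mm/year.
B spans 8189.7 / 0.209 = 39185.17 years ≈ 39185 varves.

39185 varves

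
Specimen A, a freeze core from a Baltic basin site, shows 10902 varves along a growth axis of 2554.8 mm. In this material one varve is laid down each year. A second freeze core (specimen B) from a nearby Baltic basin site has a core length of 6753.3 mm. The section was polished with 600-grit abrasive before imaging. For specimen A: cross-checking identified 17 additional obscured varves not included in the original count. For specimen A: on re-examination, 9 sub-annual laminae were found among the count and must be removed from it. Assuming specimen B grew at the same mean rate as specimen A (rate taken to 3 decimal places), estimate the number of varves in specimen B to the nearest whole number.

28860 varves

Specimen A: after corrections the count is 10902 − 9 + 17 = 10910 varves.
A: Mean rate = 2554.8 mm / 10910 years ≈ 0.234 mm/year.
For B, 6753.3 / 0.234 = 28860.26 years ≈ 28860 varves.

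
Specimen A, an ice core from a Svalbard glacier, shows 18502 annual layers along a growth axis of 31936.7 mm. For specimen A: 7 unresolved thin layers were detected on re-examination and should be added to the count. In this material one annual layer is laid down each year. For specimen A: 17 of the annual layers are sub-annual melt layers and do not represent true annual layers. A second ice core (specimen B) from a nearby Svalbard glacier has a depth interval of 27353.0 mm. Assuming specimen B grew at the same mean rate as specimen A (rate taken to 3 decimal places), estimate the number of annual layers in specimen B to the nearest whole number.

15838 annual layers

Specimen A: after corrections the count is 18502 − 17 + 7 = 18492 annual layers.
A: 31936.7 mm over 18492 years gives 31936.7 / 18492 ≈ 1.727 mm/yr.
For B, 27353.0 / 1.727 = 15838.45 years ≈ 15838 annual layers.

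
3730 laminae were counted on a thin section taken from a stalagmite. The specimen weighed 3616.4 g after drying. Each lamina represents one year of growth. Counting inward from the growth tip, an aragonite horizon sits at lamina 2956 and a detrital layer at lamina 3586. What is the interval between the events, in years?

630 yr

The two markers are separated by 3586 − 2956 = 630 laminae.
That is 630 years at one lamina per year.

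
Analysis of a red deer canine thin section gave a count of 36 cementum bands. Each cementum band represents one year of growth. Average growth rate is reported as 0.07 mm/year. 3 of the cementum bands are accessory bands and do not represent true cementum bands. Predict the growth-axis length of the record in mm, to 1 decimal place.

Adjusted count: 36 − 3 = 33 cementum bands.
Length ≈ 0.07 × 33 = 2.3 mm.

2.3 mm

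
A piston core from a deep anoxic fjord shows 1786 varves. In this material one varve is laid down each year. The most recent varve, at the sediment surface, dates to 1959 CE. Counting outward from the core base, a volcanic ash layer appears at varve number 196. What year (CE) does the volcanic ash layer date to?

1786 − 196 = 1590 varves lie beyond the volcanic ash layer toward the sediment surface.
Counting back 1590 years from 1959 CE places the volcanic ash layer in 1959 − 1590 = 369 CE.

369 CE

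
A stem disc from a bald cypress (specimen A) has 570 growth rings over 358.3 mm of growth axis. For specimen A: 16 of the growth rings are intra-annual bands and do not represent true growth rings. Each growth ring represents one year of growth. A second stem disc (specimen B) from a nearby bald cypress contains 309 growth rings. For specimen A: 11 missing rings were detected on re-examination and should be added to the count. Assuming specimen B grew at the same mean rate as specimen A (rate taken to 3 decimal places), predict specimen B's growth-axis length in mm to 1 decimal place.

195.9 mm

Specimen A: true growth ring count = 570 − 16 + 11 = 565.
A: 358.3 mm over 565 years gives 358.3 / 565 ≈ 0.634 mm/year.
B's length ≈ 0.634 × 309 = 195.9 mm.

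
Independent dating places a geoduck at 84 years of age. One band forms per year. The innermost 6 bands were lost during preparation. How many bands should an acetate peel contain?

78 bands

Expected bands over 84 years: 84.
Less the 6 uncaptured bands: 84 − 6 = 78.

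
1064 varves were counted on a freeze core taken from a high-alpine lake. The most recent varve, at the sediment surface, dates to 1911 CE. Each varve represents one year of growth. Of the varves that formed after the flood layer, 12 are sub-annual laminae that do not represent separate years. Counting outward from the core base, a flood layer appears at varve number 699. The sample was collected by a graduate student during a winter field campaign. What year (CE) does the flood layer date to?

Between varve 699 and the sediment surface there are 1064 − 699 = 365 varves.
Excluding 12 false varves: 365 − 12 = 353.
1911 − 353 = 1558 CE.

1558 CE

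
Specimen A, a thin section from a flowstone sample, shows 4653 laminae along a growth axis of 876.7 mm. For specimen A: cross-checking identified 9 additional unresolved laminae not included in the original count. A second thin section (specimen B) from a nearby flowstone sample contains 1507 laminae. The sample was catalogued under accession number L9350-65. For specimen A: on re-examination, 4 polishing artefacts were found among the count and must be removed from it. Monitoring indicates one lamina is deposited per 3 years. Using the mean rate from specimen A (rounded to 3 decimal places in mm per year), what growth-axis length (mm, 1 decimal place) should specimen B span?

284.8 mm

Specimen A: correcting the raw count gives 4653 − 4 + 9 = 4658 true laminae.
Specimen A: 4658 laminae at 3 years each span 4658 × 3 = 13974 years.
A: Mean rate = 876.7 mm / 13974 years ≈ 0.063 mm/yr.
Specimen B: multiplying by 3 years per lamina: 1507 × 3 = 4521 years. Length of B = 0.063 × 4521 = 284.8 mm.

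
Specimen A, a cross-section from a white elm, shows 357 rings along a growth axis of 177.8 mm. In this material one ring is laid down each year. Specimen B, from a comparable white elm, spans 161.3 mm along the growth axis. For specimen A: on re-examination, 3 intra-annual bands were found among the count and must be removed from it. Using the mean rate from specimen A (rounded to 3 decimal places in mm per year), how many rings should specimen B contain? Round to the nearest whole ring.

321 rings

Specimen A: true ring count = 357 − 3 = 354.
A: Mean rate = 177.8 mm / 354 years ≈ 0.502 mm per year.
Specimen B: 161.3 mm / 0.502 mm per year = 321.31 years ≈ 321 rings.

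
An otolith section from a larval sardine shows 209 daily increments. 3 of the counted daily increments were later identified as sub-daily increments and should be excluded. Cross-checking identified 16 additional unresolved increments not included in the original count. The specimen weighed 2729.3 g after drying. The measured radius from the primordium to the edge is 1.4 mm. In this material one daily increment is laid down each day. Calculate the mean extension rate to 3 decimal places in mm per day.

Correcting the raw count gives 209 − 3 + 16 = 222 true daily increments.
Mean rate = 1.4 mm / 222 days ≈ 0.006 mm per day.

0.006 mm per day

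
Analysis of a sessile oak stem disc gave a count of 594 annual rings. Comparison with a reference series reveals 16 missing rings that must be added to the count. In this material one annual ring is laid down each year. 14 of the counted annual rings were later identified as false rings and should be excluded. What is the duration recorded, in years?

Adjusted count: 594 − 14 + 16 = 596 annual rings.
One annual ring per year makes the duration 596 years.

596 years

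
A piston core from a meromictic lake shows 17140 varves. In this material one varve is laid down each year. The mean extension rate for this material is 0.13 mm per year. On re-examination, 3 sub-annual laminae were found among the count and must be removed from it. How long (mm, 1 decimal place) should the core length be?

After corrections the count is 17140 − 3 = 17137 varves.
Length ≈ 0.13 × 17137 = 2227.8 mm.

2227.8 mm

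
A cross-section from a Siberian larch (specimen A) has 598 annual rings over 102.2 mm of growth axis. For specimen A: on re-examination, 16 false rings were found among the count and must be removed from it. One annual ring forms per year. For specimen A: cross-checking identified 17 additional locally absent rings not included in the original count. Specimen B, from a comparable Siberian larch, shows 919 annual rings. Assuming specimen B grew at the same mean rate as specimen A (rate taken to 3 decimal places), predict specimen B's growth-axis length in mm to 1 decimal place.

Specimen A: adjusted count: 598 − 16 + 17 = 599 annual rings.
A: Mean rate = 102.2 mm / 599 years ≈ 0.171 mm per year.
Length of B = 0.171 × 919 = 157.1 mm.

157.1 mm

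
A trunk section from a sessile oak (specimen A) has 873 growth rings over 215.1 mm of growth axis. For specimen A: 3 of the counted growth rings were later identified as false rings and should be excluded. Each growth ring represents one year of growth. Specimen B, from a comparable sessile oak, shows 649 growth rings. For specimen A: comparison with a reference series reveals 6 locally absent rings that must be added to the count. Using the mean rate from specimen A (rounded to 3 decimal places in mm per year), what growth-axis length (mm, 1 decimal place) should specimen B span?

159.7 mm

Specimen A: true growth ring count = 873 − 3 + 6 = 876.
A: Extension rate ≈ 215.1 / 876 = 0.246 mm/year.
Length of B = 0.246 × 649 = 159.7 mm.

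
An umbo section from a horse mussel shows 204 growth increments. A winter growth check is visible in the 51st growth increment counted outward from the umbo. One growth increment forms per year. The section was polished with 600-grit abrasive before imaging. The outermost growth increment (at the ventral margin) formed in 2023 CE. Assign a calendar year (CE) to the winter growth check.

1870 CE

The winter growth check sits at growth increment 51 from the umbo, so 204 − 51 = 153 growth increments formed after it.
Counting back 153 years from 2023 CE places the winter growth check in 2023 − 153 = 1870 CE.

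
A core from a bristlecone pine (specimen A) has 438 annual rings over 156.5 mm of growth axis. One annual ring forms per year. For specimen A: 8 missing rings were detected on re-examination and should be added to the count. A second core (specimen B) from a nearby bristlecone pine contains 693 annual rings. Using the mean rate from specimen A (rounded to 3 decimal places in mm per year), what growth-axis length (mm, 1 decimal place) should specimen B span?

243.2 mm

Specimen A: true annual ring count = 438 + 8 = 446.
A: Mean rate = 156.5 mm / 446 years ≈ 0.351 mm/yr.
B's length ≈ 0.351 × 693 = 243.2 mm.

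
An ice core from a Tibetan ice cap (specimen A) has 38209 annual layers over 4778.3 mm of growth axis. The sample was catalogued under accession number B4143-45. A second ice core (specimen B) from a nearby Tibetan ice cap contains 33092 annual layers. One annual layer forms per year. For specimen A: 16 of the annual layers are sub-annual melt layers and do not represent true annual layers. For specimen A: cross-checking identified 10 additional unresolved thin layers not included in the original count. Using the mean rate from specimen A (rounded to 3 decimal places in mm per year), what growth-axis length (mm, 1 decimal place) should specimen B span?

Specimen A: adjusted count: 38209 − 16 + 10 = 38203 annual layers.
A: Extension rate ≈ 4778.3 / 38203 = 0.125 mm per year.
Length of B = 0.125 × 33092 = 4136.5 mm.

4136.5 mm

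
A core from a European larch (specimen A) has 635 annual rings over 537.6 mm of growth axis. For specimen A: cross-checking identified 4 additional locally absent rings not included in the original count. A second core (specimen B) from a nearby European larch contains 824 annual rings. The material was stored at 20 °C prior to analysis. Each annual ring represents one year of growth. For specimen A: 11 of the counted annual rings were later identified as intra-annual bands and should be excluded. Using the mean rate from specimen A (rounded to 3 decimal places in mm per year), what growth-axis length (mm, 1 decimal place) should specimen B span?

705.3 mm

Specimen A: correcting the raw count gives 635 − 11 + 4 = 628 true annual rings.
A: Extension rate ≈ 537.6 / 628 = 0.856 mm/yr.
For B, 0.856 mm/year × 824 years = 705.3 mm.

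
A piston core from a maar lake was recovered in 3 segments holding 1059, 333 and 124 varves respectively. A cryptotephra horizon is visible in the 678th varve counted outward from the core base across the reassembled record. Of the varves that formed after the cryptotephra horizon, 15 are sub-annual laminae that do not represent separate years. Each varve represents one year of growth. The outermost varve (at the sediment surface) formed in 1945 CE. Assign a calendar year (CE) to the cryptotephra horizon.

1122 CE

Total varves = 1059 + 333 + 124 = 1516.
The cryptotephra horizon sits at varve 678 from the core base, so 1516 − 678 = 838 varves formed after it.
Removing the 15 false varves leaves 838 − 15 = 823 true varves beyond the cryptotephra horizon.
The varve at the sediment surface is 1945 CE, so the cryptotephra horizon dates to 1945 − 823 = 1122 CE.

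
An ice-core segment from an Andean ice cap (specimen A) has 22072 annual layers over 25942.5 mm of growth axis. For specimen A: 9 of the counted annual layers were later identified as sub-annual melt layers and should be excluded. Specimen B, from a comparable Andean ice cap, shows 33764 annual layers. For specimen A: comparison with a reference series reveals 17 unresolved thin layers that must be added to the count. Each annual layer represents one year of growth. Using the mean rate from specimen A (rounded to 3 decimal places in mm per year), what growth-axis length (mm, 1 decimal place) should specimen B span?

Specimen A: correcting the raw count gives 22072 − 9 + 17 = 22080 true annual layers.
A: Mean rate = 25942.5 mm / 22080 years ≈ 1.175 mm per year.
For B, 1.175 mm/year × 33764 years = 39672.7 mm.

39672.7 mm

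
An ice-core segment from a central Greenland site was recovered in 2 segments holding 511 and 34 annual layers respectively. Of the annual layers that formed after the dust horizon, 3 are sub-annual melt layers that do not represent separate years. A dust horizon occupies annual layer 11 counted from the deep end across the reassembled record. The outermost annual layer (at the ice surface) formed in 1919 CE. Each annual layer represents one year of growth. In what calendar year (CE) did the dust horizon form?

Total annual layers = 511 + 34 = 545.
545 − 11 = 534 annual layers lie beyond the dust horizon toward the ice surface.
534 − 3 false = 531 true annual layers after the dust horizon.
1919 − 531 = 1388 CE.

1388 CE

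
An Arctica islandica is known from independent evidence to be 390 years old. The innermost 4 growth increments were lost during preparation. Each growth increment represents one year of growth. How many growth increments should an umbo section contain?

386 growth increments

At one growth increment per year, 390 years correspond to 390 growth increments.
Less the 4 uncaptured growth increments: 390 − 4 = 386.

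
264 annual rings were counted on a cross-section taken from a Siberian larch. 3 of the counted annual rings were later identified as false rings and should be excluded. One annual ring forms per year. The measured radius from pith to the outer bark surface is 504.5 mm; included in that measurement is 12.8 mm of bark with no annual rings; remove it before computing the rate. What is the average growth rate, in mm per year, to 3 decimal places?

True annual ring count = 264 − 3 = 261.
Net length = 504.5 − 12.8 = 491.7 mm.
Mean rate = 491.7 mm / 261 years ≈ 1.884 mm per year.

1.884 mm per year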